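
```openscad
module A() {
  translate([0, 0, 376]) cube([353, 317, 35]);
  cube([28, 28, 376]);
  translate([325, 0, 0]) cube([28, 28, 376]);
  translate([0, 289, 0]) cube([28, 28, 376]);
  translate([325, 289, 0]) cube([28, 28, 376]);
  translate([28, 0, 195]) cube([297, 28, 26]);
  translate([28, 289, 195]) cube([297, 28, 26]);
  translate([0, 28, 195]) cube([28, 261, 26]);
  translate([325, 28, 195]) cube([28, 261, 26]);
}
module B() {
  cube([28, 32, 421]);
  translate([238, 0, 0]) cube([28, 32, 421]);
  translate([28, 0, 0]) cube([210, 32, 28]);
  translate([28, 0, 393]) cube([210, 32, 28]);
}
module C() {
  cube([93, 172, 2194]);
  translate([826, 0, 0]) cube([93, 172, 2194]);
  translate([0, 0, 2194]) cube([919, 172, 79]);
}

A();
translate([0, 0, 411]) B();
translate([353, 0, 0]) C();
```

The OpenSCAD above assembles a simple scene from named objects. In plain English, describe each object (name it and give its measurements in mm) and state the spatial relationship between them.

A is a four-legged stool. The seat is 353×317 mm, 35 mm thick, top at z = 411 mm. It stands on four square legs, each 28×28 mm in cross-section, from z = 0 to the seat underside, each flush with a corner of the seat. Four stretchers, 28 mm wide and 26 mm tall, connect adjacent legs with their undersides at z = 195 mm, each running between the inner faces of the legs it joins and aligned with the legs' outer faces on the other axis.

B is a picture frame with a 210×365 mm rectangular opening (x by z) and a uniform 28 mm border on every side. Frame depth is 32 mm along y. It is built from two vertical stiles running the full outside height and two horizontal rails spanning the gap between the stiles.

C is a door frame. The clear opening is 733 mm wide and 2194 mm high. Two 93 mm wide jambs, 172 mm deep, stand either side of the opening from the floor to the top of the opening. A 79 mm thick head sits across the top of both jambs, spanning the full outside width of the frame.

The picture frame is on top of the stool. The door frame is against the stool's +x side, with their −y faces flush.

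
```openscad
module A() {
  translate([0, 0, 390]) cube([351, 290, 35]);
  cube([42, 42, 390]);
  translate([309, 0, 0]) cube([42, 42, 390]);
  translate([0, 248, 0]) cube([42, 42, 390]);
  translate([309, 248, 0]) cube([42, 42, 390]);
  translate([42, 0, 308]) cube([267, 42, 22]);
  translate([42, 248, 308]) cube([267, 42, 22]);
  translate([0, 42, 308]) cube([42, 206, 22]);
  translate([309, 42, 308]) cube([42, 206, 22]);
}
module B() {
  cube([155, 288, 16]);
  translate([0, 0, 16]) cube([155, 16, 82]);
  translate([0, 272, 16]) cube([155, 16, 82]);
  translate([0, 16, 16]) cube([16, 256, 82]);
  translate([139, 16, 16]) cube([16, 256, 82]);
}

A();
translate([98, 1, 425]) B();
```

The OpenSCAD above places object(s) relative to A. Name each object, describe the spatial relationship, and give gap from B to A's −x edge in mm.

The open box's min-x is at 98; the stool's min-x is 0; gap = 98 mm.

A is a stool. B is an open box. The open box is on top of the stool, centred. The gap from the open box to the stool's −x edge is 98 mm.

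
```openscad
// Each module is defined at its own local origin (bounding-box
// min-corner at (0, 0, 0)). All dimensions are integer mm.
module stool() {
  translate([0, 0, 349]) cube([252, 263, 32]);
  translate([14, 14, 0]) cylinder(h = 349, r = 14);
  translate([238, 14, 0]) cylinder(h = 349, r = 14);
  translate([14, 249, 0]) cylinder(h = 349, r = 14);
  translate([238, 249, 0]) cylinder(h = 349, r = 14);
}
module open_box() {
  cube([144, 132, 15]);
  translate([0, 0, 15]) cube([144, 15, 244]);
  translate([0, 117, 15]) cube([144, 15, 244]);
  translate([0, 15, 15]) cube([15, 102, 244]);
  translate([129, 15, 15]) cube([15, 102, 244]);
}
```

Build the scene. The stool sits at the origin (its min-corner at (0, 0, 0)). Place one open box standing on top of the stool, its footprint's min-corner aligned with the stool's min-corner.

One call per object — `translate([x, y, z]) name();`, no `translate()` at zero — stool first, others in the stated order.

stool();
translate([0, 0, 381]) open_box();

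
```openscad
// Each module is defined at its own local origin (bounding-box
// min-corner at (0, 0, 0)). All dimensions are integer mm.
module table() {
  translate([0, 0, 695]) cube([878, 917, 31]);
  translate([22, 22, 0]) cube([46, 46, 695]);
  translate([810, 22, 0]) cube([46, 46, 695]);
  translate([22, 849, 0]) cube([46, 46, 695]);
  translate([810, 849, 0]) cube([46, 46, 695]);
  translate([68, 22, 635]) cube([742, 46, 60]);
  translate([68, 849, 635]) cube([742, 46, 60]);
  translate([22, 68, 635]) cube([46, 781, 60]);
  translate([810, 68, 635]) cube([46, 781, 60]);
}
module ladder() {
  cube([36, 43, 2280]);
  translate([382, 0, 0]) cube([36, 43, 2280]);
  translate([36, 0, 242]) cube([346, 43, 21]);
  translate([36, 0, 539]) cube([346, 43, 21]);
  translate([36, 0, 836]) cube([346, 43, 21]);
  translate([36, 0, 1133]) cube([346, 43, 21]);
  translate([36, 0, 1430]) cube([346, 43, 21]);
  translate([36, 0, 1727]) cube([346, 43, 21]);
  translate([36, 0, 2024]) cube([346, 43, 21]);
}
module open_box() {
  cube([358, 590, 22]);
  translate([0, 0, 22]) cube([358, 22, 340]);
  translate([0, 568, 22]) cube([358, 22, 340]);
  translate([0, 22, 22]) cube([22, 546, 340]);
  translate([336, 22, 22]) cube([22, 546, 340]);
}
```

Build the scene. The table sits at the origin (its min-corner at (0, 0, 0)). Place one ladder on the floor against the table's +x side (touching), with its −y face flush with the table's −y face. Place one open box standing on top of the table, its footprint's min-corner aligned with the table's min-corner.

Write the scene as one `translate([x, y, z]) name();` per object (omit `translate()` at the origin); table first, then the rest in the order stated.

table();
translate([878, 0, 0]) ladder();
translate([0, 0, 726]) open_box();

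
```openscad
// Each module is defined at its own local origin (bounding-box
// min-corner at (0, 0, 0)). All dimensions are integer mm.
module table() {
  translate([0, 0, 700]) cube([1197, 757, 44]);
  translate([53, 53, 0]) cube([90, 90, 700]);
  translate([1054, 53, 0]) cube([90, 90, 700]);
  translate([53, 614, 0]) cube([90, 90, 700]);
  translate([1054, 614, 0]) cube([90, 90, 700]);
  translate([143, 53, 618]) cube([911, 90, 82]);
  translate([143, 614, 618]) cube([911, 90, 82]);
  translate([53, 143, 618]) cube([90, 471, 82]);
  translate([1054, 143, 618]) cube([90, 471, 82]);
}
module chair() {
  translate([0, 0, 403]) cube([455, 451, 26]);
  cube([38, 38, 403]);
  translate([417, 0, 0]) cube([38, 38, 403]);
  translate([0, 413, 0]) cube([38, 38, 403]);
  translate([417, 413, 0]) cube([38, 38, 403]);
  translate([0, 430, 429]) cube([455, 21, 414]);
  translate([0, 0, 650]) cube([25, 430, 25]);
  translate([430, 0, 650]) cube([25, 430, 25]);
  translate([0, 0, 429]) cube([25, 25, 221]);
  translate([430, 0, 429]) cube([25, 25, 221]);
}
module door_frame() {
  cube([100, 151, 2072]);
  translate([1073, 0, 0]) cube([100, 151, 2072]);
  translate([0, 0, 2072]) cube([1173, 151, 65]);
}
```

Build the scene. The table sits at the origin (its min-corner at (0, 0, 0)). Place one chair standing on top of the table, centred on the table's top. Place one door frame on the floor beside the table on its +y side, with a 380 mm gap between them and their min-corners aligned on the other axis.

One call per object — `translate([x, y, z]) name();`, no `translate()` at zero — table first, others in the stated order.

table();
translate([371, 153, 744]) chair();
translate([0, 1137, 0]) door_frame();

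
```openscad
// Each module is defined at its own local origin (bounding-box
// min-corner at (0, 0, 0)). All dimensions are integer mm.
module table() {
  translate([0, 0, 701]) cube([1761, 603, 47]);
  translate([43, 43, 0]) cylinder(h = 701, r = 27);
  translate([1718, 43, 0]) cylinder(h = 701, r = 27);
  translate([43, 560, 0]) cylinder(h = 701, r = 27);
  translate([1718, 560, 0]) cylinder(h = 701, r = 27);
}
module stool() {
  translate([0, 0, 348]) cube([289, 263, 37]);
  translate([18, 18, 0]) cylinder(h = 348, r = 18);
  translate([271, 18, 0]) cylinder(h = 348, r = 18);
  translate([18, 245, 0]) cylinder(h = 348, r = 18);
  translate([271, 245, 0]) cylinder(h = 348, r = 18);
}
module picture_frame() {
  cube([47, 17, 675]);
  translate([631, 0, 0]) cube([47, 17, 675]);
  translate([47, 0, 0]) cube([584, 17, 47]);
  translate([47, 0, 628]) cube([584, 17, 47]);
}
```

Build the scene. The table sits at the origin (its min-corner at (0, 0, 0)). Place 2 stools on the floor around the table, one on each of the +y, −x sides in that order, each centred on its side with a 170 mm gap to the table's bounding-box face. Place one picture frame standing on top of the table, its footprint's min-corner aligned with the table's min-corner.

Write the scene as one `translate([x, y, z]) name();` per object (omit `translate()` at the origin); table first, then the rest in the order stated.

table();
translate([736, 773, 0]) stool();
translate([-459, 170, 0]) stool();
translate([0, 0, 748]) picture_frame();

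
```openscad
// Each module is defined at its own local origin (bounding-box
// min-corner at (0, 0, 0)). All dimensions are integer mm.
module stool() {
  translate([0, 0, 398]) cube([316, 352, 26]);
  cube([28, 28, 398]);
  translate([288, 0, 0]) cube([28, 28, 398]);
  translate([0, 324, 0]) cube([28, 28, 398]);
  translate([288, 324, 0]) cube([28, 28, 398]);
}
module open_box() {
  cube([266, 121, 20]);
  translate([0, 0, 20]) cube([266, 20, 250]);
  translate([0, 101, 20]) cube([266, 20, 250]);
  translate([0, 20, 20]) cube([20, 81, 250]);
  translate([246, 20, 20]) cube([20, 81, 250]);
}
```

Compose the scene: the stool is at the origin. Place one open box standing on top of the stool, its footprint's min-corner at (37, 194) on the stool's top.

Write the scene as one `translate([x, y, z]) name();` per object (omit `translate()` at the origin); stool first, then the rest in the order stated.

stool();
translate([37, 194, 424]) open_box();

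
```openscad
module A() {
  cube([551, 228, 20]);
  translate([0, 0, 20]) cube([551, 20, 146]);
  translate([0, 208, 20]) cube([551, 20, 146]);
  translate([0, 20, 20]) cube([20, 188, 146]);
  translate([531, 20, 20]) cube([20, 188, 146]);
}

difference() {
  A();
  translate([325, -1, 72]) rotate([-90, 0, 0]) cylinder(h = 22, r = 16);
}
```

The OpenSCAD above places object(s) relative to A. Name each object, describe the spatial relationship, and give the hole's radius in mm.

A is an open box. The open box has a circular hole through its front wall. The hole's radius is 16 mm.

The subtracted cylinder has r = 16 mm.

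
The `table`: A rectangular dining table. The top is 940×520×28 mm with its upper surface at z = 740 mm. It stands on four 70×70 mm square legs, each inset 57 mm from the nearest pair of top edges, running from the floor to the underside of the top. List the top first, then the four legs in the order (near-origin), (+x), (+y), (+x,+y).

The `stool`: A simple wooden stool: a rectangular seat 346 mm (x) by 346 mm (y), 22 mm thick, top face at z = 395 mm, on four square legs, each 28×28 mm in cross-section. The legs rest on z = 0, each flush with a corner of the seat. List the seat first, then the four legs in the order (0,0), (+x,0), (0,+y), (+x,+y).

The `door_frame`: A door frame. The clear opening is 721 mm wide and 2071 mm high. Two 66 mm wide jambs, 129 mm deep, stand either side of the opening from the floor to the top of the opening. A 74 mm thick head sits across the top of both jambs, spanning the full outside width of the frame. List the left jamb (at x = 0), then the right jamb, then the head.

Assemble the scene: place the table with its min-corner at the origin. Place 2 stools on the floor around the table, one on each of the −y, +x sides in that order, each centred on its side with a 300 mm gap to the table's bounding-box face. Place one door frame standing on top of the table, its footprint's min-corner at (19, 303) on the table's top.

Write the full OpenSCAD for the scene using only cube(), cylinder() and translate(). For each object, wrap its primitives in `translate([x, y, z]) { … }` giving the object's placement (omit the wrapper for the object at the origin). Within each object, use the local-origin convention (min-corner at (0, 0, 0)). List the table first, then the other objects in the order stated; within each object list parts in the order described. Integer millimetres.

translate([0, 0, 712]) cube([940, 520, 28]);
translate([57, 57, 0]) cube([70, 70, 712]);
translate([813, 57, 0]) cube([70, 70, 712]);
translate([57, 393, 0]) cube([70, 70, 712]);
translate([813, 393, 0]) cube([70, 70, 712]);
translate([297, -646, 0]) {
  translate([0, 0, 373]) cube([346, 346, 22]);
  cube([28, 28, 373]);
  translate([318, 0, 0]) cube([28, 28, 373]);
  translate([0, 318, 0]) cube([28, 28, 373]);
  translate([318, 318, 0]) cube([28, 28, 373]);
}
translate([1240, 87, 0]) {
  translate([0, 0, 373]) cube([346, 346, 22]);
  cube([28, 28, 373]);
  translate([318, 0, 0]) cube([28, 28, 373]);
  translate([0, 318, 0]) cube([28, 28, 373]);
  translate([318, 318, 0]) cube([28, 28, 373]);
}
translate([19, 303, 740]) {
  cube([66, 129, 2071]);
  translate([787, 0, 0]) cube([66, 129, 2071]);
  translate([0, 0, 2071]) cube([853, 129, 74]);
}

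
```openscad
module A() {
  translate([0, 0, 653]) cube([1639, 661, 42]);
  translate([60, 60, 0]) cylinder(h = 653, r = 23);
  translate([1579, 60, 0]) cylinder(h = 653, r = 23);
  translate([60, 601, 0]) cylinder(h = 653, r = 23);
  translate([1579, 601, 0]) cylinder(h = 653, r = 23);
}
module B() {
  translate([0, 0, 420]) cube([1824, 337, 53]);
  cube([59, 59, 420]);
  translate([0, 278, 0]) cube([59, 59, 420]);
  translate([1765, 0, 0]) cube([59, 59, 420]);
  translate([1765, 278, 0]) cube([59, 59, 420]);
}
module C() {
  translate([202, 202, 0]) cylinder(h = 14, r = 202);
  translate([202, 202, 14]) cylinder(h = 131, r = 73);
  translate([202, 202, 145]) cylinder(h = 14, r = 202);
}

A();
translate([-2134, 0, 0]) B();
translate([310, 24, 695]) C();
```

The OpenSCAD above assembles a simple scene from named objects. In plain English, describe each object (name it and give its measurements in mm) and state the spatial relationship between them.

A is a table with a 1639×661 mm rectangular top, 42 mm thick, top surface at z = 695 mm, supported by four round legs of 46 mm diameter, each leg's bounding box inset 37 mm from the nearest pair of top edges, running from the floor.

B is a bench: a 1824×337 mm seat slab, 53 mm thick, top at z = 473 mm, on four 59×59 mm square legs flush with the seat corners and standing on z = 0.

C is a spool: two coaxial disc flanges of radius 202 mm and thickness 14 mm, joined by a core cylinder of radius 73 mm and height 131 mm. The lower flange rests on z = 0 and the three cylinders share a vertical axis.

The bench is on the floor beside the table on its −x side. The spool is on top of the table.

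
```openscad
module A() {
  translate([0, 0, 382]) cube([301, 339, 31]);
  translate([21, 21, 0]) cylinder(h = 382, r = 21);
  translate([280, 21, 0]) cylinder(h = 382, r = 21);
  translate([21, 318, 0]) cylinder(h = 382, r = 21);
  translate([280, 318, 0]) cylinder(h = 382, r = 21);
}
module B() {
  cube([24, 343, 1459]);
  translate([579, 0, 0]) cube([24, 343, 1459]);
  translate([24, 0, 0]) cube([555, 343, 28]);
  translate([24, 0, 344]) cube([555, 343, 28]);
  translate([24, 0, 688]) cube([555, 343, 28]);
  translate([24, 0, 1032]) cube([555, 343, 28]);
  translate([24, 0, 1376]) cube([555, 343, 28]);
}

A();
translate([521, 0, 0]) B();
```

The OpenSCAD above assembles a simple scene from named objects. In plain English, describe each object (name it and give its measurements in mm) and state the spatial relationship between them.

A is a simple wooden stool: a rectangular seat 301 mm (x) by 339 mm (y), 31 mm thick, top face at z = 413 mm, on four round legs, each 42 mm in diameter. The legs rest on z = 0, each leg's axis is inset half a diameter from the nearest pair of seat edges (so the leg's bounding box is flush with the corner).

B is an open bookshelf. Two side panels, each 24 mm thick, 343 mm deep and 1459 mm tall, stand 603 mm apart (outside-to-outside). Between them sit 5 shelves, each 28 mm thick and 343 mm deep, spanning the full gap between the sides. The bottom shelf rests on the floor (its underside at z = 0) and the clear gap between one shelf's top and the next shelf's underside is 316 mm.

The bookshelf is on the floor beside the stool on its +x side.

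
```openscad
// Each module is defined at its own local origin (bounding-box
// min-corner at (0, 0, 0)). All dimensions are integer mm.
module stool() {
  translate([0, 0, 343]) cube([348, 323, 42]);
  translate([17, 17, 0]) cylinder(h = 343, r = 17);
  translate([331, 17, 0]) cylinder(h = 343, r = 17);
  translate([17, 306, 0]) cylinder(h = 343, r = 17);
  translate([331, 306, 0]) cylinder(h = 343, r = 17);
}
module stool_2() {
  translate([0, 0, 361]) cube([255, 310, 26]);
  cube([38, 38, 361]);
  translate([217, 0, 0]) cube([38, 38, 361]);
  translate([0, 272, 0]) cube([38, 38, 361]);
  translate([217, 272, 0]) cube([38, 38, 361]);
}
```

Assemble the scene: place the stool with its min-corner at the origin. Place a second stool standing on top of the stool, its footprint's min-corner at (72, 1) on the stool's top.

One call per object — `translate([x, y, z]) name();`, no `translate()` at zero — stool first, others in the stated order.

stool();
translate([72, 1, 385]) stool_2();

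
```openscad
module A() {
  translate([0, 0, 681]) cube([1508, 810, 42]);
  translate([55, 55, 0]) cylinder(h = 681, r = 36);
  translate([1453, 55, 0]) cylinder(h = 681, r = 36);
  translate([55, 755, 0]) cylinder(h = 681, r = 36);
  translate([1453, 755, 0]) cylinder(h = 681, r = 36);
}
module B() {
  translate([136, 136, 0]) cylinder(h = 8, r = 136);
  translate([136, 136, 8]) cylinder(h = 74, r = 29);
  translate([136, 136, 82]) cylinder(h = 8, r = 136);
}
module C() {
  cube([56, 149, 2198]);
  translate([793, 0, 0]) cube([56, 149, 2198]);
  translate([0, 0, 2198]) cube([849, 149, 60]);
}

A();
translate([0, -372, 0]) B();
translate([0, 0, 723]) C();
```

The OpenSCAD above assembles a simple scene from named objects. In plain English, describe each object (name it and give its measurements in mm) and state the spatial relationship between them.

A is a rectangular dining table. The top is 1508×810×42 mm with its upper surface at z = 723 mm. It stands on four round legs of 72 mm diameter, each leg's bounding box inset 19 mm from the nearest pair of top edges, running from the floor to the underside of the top.

B is a spool: two coaxial disc flanges of radius 136 mm and thickness 8 mm, joined by a core cylinder of radius 29 mm and height 74 mm. The lower flange rests on z = 0 and the three cylinders share a vertical axis.

C is a rectangular door frame: two vertical jambs of 56×149 mm section, 2198 mm tall, with a clear opening 737 mm wide between their inner faces. A header 60 mm tall and 149 mm deep lies on top of the jambs and spans the full outside width.

The spool is on the floor beside the table on its −y side. The door frame is on top of the table.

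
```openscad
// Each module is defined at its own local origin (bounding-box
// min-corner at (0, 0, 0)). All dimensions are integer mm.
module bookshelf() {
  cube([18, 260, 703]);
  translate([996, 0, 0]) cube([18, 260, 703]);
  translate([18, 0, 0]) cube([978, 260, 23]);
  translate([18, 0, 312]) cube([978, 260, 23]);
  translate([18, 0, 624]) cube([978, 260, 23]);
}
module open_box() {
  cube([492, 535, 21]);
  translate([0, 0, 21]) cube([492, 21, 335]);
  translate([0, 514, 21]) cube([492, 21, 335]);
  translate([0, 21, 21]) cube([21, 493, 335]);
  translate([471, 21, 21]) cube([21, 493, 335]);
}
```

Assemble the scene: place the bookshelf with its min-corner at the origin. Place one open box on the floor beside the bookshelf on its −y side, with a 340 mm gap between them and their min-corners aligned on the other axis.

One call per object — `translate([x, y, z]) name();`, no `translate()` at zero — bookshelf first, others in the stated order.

bookshelf();
translate([0, -875, 0]) open_box();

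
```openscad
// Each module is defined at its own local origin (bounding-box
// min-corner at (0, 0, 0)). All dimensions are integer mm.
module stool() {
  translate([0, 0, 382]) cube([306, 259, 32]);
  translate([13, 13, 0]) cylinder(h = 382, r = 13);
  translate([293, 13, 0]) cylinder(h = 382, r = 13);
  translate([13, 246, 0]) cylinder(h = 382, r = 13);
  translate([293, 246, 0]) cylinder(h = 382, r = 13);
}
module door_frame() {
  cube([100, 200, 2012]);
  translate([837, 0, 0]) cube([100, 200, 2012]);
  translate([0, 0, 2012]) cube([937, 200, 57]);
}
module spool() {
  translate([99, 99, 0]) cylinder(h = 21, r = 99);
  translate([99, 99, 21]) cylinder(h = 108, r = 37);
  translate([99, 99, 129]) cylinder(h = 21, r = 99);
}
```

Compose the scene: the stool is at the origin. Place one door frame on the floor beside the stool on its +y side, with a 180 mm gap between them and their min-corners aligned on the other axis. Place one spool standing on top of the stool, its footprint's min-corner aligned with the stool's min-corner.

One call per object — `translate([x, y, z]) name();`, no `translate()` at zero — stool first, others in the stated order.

stool();
translate([0, 439, 0]) door_frame();
translate([0, 0, 414]) spool();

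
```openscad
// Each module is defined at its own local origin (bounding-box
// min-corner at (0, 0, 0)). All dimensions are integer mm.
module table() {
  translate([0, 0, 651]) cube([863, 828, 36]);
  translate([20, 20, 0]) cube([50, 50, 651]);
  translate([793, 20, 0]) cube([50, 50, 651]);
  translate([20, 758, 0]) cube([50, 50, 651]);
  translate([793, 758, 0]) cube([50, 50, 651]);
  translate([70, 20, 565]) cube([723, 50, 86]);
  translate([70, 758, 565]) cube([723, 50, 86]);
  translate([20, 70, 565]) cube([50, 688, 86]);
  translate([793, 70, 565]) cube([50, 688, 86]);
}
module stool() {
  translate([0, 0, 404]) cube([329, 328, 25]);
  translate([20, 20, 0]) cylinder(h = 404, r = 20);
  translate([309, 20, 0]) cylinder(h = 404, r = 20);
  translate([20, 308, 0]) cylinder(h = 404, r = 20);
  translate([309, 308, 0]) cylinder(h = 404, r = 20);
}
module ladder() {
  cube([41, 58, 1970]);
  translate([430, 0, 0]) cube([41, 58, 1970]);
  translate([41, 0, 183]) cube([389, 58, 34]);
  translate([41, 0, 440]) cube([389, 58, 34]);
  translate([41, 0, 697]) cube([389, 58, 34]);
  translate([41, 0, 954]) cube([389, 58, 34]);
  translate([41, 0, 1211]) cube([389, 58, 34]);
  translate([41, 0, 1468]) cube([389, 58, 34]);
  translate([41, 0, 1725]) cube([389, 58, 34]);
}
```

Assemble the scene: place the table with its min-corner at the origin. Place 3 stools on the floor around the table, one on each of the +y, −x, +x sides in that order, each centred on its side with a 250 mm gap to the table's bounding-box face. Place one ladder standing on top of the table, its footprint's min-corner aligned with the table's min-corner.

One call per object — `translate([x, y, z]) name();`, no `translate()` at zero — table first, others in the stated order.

table();
translate([267, 1078, 0]) stool();
translate([-579, 250, 0]) stool();
translate([1113, 250, 0]) stool();
translate([0, 0, 687]) ladder();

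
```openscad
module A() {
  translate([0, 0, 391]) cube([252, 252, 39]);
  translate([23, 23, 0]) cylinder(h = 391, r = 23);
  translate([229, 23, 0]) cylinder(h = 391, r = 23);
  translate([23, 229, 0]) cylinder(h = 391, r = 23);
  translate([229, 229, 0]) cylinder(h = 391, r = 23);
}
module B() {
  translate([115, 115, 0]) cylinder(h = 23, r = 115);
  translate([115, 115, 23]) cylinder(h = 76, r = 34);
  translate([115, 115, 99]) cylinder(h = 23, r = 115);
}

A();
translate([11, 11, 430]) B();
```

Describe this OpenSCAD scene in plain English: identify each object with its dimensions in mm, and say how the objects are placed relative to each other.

A is a four-legged stool. The seat is a 252×252×39 mm slab whose top surface is at z = 430 mm; four round legs, each 46 mm in diameter, run from the floor (z = 0) to the underside of the seat, each leg's axis is inset half a diameter from the nearest pair of seat edges (so the leg's bounding box is flush with the corner).

B is a spool: two coaxial disc flanges of radius 115 mm and thickness 23 mm, joined by a core cylinder of radius 34 mm and height 76 mm. The lower flange rests on z = 0 and the three cylinders share a vertical axis.

The spool is on top of the stool, centred.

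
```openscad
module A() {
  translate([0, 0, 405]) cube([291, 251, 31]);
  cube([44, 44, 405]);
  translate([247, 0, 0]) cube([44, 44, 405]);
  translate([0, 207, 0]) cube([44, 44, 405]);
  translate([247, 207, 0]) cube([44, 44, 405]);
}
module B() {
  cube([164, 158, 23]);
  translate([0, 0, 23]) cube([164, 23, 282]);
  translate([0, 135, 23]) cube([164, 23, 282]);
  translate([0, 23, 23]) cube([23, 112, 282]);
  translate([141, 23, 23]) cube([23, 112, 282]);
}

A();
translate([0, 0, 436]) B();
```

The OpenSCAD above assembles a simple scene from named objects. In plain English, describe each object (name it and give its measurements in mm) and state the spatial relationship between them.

A is a four-legged stool. The seat is a 291×251×31 mm slab whose top surface is at z = 436 mm; four square legs, each 44×44 mm in cross-section, run from the floor (z = 0) to the underside of the seat, each flush with a corner of the seat.

B is an open-topped rectangular box: outside dimensions 164×158×305 mm, with a uniform wall and base thickness of 23 mm. The base is a full 164×158 slab on the floor; four walls sit on top of the base. The front and back walls (the −y and +y sides) span the full width; the two side walls fit between them.

The open box is on top of the stool.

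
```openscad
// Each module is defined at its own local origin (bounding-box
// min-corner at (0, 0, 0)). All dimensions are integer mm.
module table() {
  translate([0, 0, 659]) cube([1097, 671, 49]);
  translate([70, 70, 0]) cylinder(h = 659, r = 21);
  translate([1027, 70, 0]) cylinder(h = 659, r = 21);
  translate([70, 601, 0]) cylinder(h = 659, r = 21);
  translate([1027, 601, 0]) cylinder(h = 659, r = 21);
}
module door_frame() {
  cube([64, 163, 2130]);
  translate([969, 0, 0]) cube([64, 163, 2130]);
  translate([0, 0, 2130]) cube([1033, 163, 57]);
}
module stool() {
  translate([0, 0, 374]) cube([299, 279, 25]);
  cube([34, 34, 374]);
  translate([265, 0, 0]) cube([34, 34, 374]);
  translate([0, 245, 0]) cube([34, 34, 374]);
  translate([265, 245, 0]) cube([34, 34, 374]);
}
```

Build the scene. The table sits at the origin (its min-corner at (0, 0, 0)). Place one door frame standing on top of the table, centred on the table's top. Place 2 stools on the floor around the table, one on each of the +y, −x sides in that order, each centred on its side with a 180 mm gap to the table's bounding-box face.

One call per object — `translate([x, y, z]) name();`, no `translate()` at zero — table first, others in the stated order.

table();
translate([32, 254, 708]) door_frame();
translate([399, 851, 0]) stool();
translate([-479, 196, 0]) stool();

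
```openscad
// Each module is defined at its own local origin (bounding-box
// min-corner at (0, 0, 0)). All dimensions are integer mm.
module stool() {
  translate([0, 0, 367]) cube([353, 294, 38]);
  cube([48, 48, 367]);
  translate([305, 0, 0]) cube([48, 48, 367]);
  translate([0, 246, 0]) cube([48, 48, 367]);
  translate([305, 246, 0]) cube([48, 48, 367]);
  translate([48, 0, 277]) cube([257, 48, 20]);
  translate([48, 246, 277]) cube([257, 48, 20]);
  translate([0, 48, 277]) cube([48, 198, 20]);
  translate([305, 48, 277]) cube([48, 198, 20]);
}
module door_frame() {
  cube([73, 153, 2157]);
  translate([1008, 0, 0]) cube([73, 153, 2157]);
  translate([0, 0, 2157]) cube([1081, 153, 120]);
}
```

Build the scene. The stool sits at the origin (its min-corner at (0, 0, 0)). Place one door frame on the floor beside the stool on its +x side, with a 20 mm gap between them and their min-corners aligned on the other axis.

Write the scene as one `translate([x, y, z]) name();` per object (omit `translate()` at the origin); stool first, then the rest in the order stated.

stool();
translate([373, 0, 0]) door_frame();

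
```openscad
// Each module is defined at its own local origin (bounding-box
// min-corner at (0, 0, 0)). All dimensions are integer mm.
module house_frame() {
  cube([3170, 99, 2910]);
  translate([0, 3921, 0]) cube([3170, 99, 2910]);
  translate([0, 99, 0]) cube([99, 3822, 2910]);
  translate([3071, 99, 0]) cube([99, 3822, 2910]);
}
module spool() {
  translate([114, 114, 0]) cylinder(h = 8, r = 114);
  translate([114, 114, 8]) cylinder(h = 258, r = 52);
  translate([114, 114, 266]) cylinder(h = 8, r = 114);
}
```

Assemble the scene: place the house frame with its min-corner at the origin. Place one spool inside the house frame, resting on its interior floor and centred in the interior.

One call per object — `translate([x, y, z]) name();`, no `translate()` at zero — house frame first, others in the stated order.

house_frame();
translate([1471, 1896, 0]) spool();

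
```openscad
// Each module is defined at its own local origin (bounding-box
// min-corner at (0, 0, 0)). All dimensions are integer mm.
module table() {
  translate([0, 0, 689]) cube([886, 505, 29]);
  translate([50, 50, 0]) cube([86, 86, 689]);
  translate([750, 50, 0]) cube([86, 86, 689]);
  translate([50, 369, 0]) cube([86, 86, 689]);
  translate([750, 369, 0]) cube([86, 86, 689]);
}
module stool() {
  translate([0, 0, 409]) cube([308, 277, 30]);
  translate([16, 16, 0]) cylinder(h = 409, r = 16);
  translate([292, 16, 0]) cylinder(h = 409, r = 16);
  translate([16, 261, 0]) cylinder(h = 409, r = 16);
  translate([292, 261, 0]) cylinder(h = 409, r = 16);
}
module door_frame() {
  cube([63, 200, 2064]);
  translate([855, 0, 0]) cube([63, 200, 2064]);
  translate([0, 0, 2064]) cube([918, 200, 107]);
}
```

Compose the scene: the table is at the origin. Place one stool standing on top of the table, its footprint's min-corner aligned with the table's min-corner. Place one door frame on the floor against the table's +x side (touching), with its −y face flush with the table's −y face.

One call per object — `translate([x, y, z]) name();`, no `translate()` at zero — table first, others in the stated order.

table();
translate([0, 0, 718]) stool();
translate([886, 0, 0]) door_frame();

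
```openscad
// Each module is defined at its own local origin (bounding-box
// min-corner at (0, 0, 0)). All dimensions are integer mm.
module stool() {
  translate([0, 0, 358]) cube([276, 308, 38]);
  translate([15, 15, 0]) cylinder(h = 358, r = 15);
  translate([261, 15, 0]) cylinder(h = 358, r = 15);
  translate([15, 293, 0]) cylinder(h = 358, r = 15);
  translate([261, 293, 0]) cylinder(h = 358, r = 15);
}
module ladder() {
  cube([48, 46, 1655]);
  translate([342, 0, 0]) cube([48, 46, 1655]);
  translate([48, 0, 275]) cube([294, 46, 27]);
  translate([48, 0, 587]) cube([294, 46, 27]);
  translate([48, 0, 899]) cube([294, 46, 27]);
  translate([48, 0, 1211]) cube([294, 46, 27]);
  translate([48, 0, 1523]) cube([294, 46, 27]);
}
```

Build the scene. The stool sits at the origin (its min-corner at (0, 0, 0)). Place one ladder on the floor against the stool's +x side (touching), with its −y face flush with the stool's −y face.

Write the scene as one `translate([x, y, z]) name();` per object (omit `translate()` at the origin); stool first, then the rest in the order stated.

stool();
translate([276, 0, 0]) ladder();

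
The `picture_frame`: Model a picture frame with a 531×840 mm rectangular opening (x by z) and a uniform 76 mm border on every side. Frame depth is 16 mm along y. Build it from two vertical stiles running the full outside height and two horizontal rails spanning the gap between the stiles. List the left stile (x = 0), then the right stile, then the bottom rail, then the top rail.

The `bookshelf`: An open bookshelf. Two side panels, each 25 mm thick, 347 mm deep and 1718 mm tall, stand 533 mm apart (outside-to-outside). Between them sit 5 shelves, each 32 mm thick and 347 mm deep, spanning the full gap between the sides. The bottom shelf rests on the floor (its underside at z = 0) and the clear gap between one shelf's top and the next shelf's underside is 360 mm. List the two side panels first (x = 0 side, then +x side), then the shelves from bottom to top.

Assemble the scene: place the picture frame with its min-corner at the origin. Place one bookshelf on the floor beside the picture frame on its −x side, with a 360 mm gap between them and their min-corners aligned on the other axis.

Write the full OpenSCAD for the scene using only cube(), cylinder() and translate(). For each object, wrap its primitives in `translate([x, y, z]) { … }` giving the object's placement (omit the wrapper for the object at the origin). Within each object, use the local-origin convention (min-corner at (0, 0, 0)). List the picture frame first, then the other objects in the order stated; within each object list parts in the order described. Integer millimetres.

cube([76, 16, 992]);
translate([607, 0, 0]) cube([76, 16, 992]);
translate([76, 0, 0]) cube([531, 16, 76]);
translate([76, 0, 916]) cube([531, 16, 76]);
translate([-893, 0, 0]) {
  cube([25, 347, 1718]);
  translate([508, 0, 0]) cube([25, 347, 1718]);
  translate([25, 0, 0]) cube([483, 347, 32]);
  translate([25, 0, 392]) cube([483, 347, 32]);
  translate([25, 0, 784]) cube([483, 347, 32]);
  translate([25, 0, 1176]) cube([483, 347, 32]);
  translate([25, 0, 1568]) cube([483, 347, 32]);
}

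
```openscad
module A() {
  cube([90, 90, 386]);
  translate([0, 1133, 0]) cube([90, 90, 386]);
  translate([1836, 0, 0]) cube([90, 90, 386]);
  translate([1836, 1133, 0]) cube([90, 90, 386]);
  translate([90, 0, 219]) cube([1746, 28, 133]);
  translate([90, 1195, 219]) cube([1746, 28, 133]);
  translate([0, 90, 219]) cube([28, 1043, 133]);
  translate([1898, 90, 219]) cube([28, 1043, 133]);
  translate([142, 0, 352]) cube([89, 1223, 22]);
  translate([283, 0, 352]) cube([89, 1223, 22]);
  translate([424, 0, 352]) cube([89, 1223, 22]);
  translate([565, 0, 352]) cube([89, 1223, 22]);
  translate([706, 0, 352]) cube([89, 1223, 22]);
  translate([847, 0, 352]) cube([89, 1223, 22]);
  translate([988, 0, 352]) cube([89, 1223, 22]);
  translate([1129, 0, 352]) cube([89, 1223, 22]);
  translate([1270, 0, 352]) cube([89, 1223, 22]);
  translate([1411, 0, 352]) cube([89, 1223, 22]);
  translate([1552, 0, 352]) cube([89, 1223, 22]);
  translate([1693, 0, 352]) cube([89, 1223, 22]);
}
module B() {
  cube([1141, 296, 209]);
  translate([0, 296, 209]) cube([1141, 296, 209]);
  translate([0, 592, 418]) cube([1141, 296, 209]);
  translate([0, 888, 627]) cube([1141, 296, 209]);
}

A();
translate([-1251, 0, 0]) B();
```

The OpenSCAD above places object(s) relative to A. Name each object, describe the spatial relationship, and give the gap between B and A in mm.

The staircase's nearest face is 110 mm from the bed frame's −x face.

A is a bed frame. B is a staircase. The staircase is on the floor beside the bed frame on its −x side. The gap between the staircase and the bed frame is 110 mm.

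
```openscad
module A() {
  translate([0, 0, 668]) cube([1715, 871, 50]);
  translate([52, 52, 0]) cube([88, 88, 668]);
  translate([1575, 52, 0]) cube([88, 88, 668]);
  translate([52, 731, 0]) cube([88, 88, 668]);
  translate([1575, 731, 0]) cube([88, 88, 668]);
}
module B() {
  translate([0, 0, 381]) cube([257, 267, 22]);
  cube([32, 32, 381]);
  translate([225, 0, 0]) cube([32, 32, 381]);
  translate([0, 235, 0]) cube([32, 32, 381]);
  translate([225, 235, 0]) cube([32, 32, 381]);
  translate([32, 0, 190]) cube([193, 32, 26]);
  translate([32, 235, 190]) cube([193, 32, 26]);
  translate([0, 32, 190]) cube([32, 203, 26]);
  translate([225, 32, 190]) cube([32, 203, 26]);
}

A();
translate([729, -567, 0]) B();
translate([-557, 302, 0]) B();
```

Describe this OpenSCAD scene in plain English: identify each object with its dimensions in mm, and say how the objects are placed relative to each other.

A is a table: top 1715 mm (x) × 871 mm (y), 50 mm thick, upper face at z = 718 mm, on four 88×88 mm square legs, each inset 52 mm from the nearest pair of top edges, running from z = 0 to the bottom of the top.

B is a simple wooden stool: a rectangular seat 257 mm (x) by 267 mm (y), 22 mm thick, top face at z = 403 mm, on four square legs, each 32×32 mm in cross-section. The legs rest on z = 0, each flush with a corner of the seat. Four stretchers, 32 mm wide and 26 mm tall, connect adjacent legs with their undersides at z = 190 mm, each running between the inner faces of the legs it joins and aligned with the legs' outer faces on the other axis.

Two stools sit around the table at the −y, −x sides.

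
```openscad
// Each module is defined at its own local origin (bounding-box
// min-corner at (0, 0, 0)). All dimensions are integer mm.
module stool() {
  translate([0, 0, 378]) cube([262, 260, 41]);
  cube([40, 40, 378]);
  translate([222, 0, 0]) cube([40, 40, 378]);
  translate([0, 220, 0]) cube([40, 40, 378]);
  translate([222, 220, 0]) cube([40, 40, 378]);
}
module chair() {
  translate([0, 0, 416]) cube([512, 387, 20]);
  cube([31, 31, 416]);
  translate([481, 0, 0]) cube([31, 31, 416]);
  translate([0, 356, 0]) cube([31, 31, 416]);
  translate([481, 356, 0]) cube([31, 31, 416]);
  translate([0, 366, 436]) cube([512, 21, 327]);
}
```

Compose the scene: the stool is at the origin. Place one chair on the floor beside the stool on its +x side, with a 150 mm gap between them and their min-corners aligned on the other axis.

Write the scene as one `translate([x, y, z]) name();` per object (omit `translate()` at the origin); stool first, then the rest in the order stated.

stool();
translate([412, 0, 0]) chair();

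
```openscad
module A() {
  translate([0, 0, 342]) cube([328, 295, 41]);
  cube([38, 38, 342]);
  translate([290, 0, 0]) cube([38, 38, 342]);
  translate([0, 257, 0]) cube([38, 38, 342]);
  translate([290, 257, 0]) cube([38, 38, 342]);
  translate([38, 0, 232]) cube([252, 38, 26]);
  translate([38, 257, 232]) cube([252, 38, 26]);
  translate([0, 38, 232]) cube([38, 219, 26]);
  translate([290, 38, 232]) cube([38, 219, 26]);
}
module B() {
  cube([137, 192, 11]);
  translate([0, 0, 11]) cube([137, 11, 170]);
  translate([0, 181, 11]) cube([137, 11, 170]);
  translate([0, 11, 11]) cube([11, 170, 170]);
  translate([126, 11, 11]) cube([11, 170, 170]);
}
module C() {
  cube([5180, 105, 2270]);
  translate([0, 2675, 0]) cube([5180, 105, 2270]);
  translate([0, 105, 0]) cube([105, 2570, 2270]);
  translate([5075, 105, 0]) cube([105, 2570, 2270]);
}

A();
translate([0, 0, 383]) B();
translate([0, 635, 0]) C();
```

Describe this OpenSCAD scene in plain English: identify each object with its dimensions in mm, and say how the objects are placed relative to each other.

A is a four-legged stool. The seat is 328×295 mm, 41 mm thick, top at z = 383 mm. It stands on four square legs, each 38×38 mm in cross-section, from z = 0 to the seat underside, each flush with a corner of the seat. Four stretchers, 38 mm wide and 26 mm tall, connect adjacent legs with their undersides at z = 232 mm, each running between the inner faces of the legs it joins and aligned with the legs' outer faces on the other axis.

B is an open storage box with external size 137×192×181 mm and wall thickness 11 mm (the base is also 11 mm thick). The base covers the whole footprint; the four walls stand on the base, with the y-facing walls full-width and the x-facing walls fitting between their inner faces.

C is the wall frame of a small rectangular building: four walls, each 2270 mm tall and 105 mm thick, enclosing a footprint 5180 mm (x) by 2780 mm (y) outside-to-outside, with no floor or roof. The front and back walls (the −y and +y sides) span the full width; the two side walls fit between them.

The open box is on top of the stool. The house frame is on the floor beside the stool on its +y side.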